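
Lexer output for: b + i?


Scan left to right, longest-match per lexeme
Tokens: ID(b), OP(+), ID(i)


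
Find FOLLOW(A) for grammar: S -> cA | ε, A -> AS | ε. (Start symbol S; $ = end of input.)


$ ∈ FOLLOW(S). For each A -> αBβ: add FIRST(β)\{ε} to FOLLOW(B); if β nullable, add FOLLOW(A).
FOLLOW(A) = {$, c}


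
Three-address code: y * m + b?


Break into single-operator statements:
t1 = y * m
t2 = t1 + b


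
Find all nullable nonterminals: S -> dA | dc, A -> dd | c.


A nonterminal is nullable iff some alternative derives ε (directly, or every symbol in it is nullable)
Nullable: {}


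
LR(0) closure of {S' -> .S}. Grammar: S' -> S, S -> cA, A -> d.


Start: S' -> .S
For each item with dot before a nonterminal B, add B -> .γ for every B-production
Closure: [S' -> .S, S -> .cA]


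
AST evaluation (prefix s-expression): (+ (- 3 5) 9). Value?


Evaluate inner: (- 3 5) = -2
Evaluate root: (+ -2 9) = 7
Result: 7


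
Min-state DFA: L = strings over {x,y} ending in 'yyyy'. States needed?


Track the longest suffix of input matching a prefix of 'yyyy': 5 classes (prefixes of length 0..4)
Minimal DFA: 5 states


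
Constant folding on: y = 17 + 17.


17 + 17 = 34 at compile time
Optimized: y = 34


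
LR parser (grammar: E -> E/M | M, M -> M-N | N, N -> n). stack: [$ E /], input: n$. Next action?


no handle ('E/' is not any RHS); shift 'n'
Action: shift


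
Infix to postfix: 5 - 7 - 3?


Left to right (same or higher precedence on left)
Postfix: 5 7 - 3 -


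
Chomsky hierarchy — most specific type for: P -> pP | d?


Right-linear: every RHS is a terminal or a terminal followed by one nonterminal
Classification: Type 3 (Regular)


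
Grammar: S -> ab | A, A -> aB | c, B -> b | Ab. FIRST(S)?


Per alternative of S: FIRST(ab) = {a}; FIRST(A) = {a, c}
FIRST(S) = {a, c}


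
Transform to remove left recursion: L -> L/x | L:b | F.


Left-recursive alternatives: L/x, L:b; non-recursive: F
Introduce L': L -> FL', L' -> /xL' | :bL' | ε


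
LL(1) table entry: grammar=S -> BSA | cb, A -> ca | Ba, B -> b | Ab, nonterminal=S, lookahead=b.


For [S, b]: 'b' ∈ FIRST(BSA)
Entry: S -> BSA


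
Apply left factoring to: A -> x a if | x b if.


Common prefix: 'x'
Factored: A -> x A', A' -> a if | b if


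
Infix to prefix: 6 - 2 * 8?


'*' binds tighter: tree is (- 6 (* 2 8))
Prefix: - 6 * 2 8


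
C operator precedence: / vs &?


'/' is multiplicative (level 10); '&' is bitwise AND (level 5)
Higher level binds tighter
'/' has higher precedence than '&'


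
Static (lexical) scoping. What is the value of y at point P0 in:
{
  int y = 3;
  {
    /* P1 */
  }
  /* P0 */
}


y declared in the same block as P0
y = 3


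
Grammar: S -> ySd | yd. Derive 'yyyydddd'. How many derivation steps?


Derivation: S => ySd => yySdd => yyySddd => yyyydddd
Steps: 4


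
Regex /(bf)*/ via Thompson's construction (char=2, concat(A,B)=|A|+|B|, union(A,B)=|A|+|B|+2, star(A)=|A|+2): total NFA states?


Syntax tree has 2 char leaf(s), 0 union(s), 1 star(s)
chars contribute 2×2 = 4; each union adds +2; each star adds +2
Total: 4 + 0 + 2 = 6 states


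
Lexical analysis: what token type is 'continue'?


Pattern: reserved word
Type: KEYWORD


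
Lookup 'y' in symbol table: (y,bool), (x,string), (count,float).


Lookup 'y' → type bool


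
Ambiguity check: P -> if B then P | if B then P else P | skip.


dangling else: 'if B then if B then skip else skip' parses two ways
Ambiguous


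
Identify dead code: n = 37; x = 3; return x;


n is assigned but never read
Dead: 'n = 37'


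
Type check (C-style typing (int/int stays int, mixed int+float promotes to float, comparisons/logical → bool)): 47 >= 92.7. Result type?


Operand types: int >= float
Rule: comparison yields bool
Result type: bool


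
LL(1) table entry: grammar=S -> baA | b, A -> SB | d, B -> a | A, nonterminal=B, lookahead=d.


For [B, d]: 'd' ∈ FIRST(A)
Entry: B -> A


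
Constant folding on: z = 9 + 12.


9 + 12 = 21 at compile time
Optimized: z = 21


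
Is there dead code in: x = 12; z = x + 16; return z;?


x is read by z's definition; z is returned
No dead code


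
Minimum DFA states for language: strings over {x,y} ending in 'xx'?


Track the longest suffix of input matching a prefix of 'xx': 3 classes (prefixes of length 0..2)
Minimal DFA: 3 states


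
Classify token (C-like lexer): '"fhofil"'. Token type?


Pattern: double-quoted sequence
Type: STRING_LITERAL


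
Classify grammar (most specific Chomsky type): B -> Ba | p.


Left-linear: every RHS is a terminal or one nonterminal followed by a terminal
Classification: Type 3 (Regular)


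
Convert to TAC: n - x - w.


Break into single-operator statements:
t1 = n - x
t2 = t1 - w


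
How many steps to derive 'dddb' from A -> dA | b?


Derivation: A => dA => ddA => dddA => dddb
Steps: 4


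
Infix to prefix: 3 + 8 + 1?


left-to-right (same/higher precedence on left): tree is (+ (+ 3 8) 1)
Prefix: + + 3 8 1


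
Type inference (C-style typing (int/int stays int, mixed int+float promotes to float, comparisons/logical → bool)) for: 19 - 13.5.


Operand types: int - float
Rule: mixed int/float promotes to float; int/int stays int
Result type: float


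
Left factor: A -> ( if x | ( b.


Common prefix: '('
Factored: A -> ( A', A' -> if x | b


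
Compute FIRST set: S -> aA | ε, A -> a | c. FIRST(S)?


Per alternative of S: FIRST(aA) = {a}; FIRST(ε) = {ε}
FIRST(S) = {a, ε}


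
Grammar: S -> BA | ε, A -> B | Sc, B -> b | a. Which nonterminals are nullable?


A nonterminal is nullable iff some alternative derives ε (directly, or every symbol in it is nullable)
Nullable: {S}


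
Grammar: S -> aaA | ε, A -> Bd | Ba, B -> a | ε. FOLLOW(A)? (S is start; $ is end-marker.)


$ ∈ FOLLOW(S). For each A -> αBβ: add FIRST(β)\{ε} to FOLLOW(B); if β nullable, add FOLLOW(A).
FOLLOW(A) = {$}


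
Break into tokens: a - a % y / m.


Scan left to right, longest-match per lexeme
Tokens: ID(a), OP(-), ID(a), OP(%), ID(y), OP(/), ID(m)


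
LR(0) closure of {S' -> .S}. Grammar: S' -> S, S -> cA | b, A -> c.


Start: S' -> .S
For each item with dot before a nonterminal B, add B -> .γ for every B-production
Closure: [S' -> .S, S -> .cA, S -> .b]


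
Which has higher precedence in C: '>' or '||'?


'>' is relational (level 7); '||' is logical OR (level 1)
Higher level binds tighter
'>' has higher precedence than '||'


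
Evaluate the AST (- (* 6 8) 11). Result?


Evaluate inner: (* 6 8) = 48
Evaluate root: (- 48 11) = 37
Result: 37


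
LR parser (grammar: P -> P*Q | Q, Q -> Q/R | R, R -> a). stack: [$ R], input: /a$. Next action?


'R' (not preceded by Q/) is the handle for Q -> R
Action: reduce (Q -> R)


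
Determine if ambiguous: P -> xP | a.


right-linear, alternatives start with distinct terminals 'x' vs 'a': unique leftmost derivation
Unambiguous


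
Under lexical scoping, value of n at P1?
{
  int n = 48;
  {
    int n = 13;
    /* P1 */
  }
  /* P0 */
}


n declared in the same block as P1
n = 13


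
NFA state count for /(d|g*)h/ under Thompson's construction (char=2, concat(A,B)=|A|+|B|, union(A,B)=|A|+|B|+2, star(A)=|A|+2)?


Syntax tree has 3 char leaf(s), 1 union(s), 1 star(s)
chars contribute 3×2 = 6; each union adds +2; each star adds +2
Total: 6 + 2 + 2 = 10 states


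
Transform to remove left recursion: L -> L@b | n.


Left-recursive alternatives: L@b; non-recursive: n
Introduce L': L -> nL', L' -> @bL' | ε


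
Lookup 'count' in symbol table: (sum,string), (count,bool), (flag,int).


Lookup 'count' → type bool


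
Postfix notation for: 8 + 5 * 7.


* has higher precedence, evaluate 5*7 first
Postfix: 8 5 7 * +


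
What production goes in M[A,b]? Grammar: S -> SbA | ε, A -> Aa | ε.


For [A, b]: ε is nullable and 'b' ∈ FOLLOW(A)
Entry: A -> ε


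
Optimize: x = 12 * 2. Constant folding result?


12 * 2 = 24 at compile time
Optimized: x = 24


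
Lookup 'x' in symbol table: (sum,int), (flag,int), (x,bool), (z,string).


Lookup 'x' → type bool


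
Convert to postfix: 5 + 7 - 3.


Left to right (same or higher precedence on left)
Postfix: 5 7 + 3 -


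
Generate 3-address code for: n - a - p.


Break into single-operator statements:
t1 = n - a
t2 = t1 - p


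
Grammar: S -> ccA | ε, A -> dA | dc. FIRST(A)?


Per alternative of A: FIRST(dA) = {d}; FIRST(dc) = {d}
FIRST(A) = {d}


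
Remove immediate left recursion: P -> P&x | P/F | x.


Left-recursive alternatives: P&x, P/F; non-recursive: x
Introduce P': P -> xP', P' -> &xP' | /FP' | ε


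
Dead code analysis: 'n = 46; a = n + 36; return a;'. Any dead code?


n is read by a's definition; a is returned
No dead code


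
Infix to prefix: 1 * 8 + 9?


left-to-right (same/higher precedence on left): tree is (+ (* 1 8) 9)
Prefix: + * 1 8 9


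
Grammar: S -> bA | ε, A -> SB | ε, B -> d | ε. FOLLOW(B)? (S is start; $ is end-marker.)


$ ∈ FOLLOW(S). For each A -> αBβ: add FIRST(β)\{ε} to FOLLOW(B); if β nullable, add FOLLOW(A).
FOLLOW(B) = {$, d}


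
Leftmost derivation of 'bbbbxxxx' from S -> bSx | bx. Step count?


Derivation: S => bSx => bbSxx => bbbSxxx => bbbbxxxx
Steps: 4


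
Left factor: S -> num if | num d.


Common prefix: 'num'
Factored: S -> num S', S' -> if | d


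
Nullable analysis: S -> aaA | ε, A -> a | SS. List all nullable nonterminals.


A nonterminal is nullable iff some alternative derives ε (directly, or every symbol in it is nullable)
Nullable: {A, S}


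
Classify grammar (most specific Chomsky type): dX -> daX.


LHS has context (more than one symbol) and |LHS| ≤ |RHS|
Classification: Type 1 (Context-Sensitive)


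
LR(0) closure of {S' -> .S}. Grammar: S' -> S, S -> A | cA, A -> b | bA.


Start: S' -> .S
For each item with dot before a nonterminal B, add B -> .γ for every B-production
Closure: [S' -> .S, S -> .A, S -> .cA, A -> .b, A -> .bA]


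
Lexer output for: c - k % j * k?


Scan left to right, longest-match per lexeme
Tokens: ID(c), OP(-), ID(k), OP(%), ID(j), OP(*), ID(k)


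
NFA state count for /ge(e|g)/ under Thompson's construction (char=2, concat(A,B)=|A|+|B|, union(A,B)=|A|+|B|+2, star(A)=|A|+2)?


Syntax tree has 4 char leaf(s), 1 union(s), 0 star(s)
chars contribute 4×2 = 8; each union adds +2; each star adds +2
Total: 8 + 2 + 0 = 10 states


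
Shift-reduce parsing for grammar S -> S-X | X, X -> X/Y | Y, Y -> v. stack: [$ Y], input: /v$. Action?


'Y' (not preceded by X/) is the handle for X -> Y
Action: reduce (X -> Y)


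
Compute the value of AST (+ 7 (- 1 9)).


Evaluate inner: (- 1 9) = -8
Evaluate root: (+ 7 -8) = -1
Result: -1


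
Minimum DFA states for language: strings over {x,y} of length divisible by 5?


Track length mod 5: states 0..4, accept at 0
Minimal DFA: 5 states


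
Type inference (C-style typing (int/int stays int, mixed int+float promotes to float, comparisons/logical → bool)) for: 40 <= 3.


Operand types: int <= int
Rule: comparison yields bool
Result type: bool


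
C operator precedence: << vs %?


'%' is multiplicative (level 10); '<<' is shift (level 8)
Higher level binds tighter
'%' has higher precedence than '<<'


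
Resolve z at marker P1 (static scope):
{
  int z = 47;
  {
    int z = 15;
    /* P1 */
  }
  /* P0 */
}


z declared in the same block as P1
z = 15


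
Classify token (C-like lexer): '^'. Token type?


Pattern: operator symbol
Type: OPERATOR


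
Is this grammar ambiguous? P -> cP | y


right-linear, alternatives start with distinct terminals 'c' vs 'y': unique leftmost derivation
Unambiguous


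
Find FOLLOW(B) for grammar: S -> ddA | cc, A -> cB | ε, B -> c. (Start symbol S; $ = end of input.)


$ ∈ FOLLOW(S). For each A -> αBβ: add FIRST(β)\{ε} to FOLLOW(B); if β nullable, add FOLLOW(A).
FOLLOW(B) = {$}


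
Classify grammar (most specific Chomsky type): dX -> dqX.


LHS has context (more than one symbol) and |LHS| ≤ |RHS|
Classification: Type 1 (Context-Sensitive)


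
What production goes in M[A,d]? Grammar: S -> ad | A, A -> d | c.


For [A, d]: 'd' ∈ FIRST(d)
Entry: A -> d


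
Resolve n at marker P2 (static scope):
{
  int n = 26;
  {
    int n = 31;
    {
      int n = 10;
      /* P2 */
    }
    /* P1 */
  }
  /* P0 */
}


n declared in the same block as P2
n = 10


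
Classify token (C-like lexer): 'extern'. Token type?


Pattern: reserved word
Type: KEYWORD


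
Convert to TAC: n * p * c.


Break into single-operator statements:
t1 = n * p
t2 = t1 * c


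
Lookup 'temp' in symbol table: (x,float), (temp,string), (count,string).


Lookup 'temp' → type string


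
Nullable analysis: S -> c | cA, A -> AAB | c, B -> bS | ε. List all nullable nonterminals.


A nonterminal is nullable iff some alternative derives ε (directly, or every symbol in it is nullable)
Nullable: {B}


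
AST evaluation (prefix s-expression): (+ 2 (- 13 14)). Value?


Evaluate inner: (- 13 14) = -1
Evaluate root: (+ 2 -1) = 1
Result: 1


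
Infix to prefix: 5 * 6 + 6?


left-to-right (same/higher precedence on left): tree is (+ (* 5 6) 6)
Prefix: + * 5 6 6


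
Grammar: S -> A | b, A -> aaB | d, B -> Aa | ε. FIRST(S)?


Per alternative of S: FIRST(A) = {a, d}; FIRST(b) = {b}
FIRST(S) = {a, b, d}


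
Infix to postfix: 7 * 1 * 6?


Left to right (same or higher precedence on left)
Postfix: 7 1 * 6 *


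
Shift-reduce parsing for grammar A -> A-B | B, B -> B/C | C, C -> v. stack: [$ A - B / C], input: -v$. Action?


handle 'B/C' on top
Action: reduce (B -> B/C)


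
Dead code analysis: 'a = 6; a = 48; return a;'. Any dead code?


first assignment to a is overwritten before any read
Dead: 'a = 6'


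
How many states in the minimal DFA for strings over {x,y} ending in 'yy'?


Track the longest suffix of input matching a prefix of 'yy': 3 classes (prefixes of length 0..2)
Minimal DFA: 3 states


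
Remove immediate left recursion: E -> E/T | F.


Left-recursive alternatives: E/T; non-recursive: F
Introduce E': E -> FE', E' -> /TE' | ε


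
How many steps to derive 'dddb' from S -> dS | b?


Derivation: S => dS => ddS => dddS => dddb
Steps: 4


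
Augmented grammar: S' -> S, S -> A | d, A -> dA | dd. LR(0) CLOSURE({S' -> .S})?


Start: S' -> .S
For each item with dot before a nonterminal B, add B -> .γ for every B-production
Closure: [S' -> .S, S -> .A, S -> .d, A -> .dA, A -> .dd]


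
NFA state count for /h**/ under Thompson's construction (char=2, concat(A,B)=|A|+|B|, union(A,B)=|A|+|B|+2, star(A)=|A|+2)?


Syntax tree has 1 char leaf(s), 0 union(s), 2 star(s)
chars contribute 1×2 = 2; each union adds +2; each star adds +2
Total: 2 + 0 + 4 = 6 states


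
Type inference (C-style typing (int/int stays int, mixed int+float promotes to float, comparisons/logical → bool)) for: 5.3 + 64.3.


Operand types: float + float
Rule: mixed int/float promotes to float; int/int stays int
Result type: float


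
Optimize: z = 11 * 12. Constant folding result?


11 * 12 = 132 at compile time
Optimized: z = 132


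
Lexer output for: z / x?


Scan left to right, longest-match per lexeme
Tokens: ID(z), OP(/), ID(x)


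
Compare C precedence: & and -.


'-' is additive (level 9); '&' is bitwise AND (level 5)
Higher level binds tighter
'-' has higher precedence than '&'


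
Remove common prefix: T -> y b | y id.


Common prefix: 'y'
Factored: T -> y T', T' -> b | id


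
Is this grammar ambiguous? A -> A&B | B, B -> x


precedence layered via separate nonterminal B: deterministic
Unambiguous


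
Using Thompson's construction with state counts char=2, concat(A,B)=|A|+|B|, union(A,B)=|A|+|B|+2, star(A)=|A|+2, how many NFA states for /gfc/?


Syntax tree has 3 char leaf(s), 0 union(s), 0 star(s)
chars contribute 3×2 = 6; each union adds +2; each star adds +2
Total: 6 + 0 + 0 = 6 states


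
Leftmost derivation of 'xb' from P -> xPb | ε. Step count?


Derivation: P => xPb => xb
Steps: 2


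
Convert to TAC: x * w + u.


Break into single-operator statements:
t1 = x * w
t2 = t1 + u


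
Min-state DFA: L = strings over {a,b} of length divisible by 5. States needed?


Track length mod 5: states 0..4, accept at 0
Minimal DFA: 5 states


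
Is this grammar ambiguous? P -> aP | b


right-linear, alternatives start with distinct terminals 'a' vs 'b': unique leftmost derivation
Unambiguous


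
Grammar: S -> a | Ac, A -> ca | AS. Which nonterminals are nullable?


A nonterminal is nullable iff some alternative derives ε (directly, or every symbol in it is nullable)
Nullable: {}


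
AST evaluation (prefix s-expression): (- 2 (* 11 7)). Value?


Evaluate inner: (* 11 7) = 77
Evaluate root: (- 2 77) = -75
Result: -75


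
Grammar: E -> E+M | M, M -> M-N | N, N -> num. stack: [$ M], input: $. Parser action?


lookahead ∉ {-} so M won't extend; reduce E -> M
Action: reduce (E -> M)


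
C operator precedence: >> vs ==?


'>>' is shift (level 8); '==' is equality (level 6)
Higher level binds tighter
'>>' has higher precedence than '=='


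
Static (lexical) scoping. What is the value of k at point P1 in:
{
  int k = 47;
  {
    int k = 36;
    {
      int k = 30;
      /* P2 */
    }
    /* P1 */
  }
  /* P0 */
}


k declared in the same block as P1
k = 36


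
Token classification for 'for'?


Pattern: reserved word
Type: KEYWORD


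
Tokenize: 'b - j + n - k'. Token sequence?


Scan left to right, longest-match per lexeme
Tokens: ID(b), OP(-), ID(j), OP(+), ID(n), OP(-), ID(k)


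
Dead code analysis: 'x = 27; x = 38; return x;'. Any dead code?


first assignment to x is overwritten before any read
Dead: 'x = 27'


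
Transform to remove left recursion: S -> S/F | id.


Left-recursive alternatives: S/F; non-recursive: id
Introduce S': S -> idS', S' -> /FS' | ε


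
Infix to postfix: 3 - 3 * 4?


* has higher precedence, evaluate 3*4 first
Postfix: 3 3 4 * -


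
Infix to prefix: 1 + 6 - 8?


left-to-right (same/higher precedence on left): tree is (- (+ 1 6) 8)
Prefix: - + 1 6 8


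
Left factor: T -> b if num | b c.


Common prefix: 'b'
Factored: T -> b T', T' -> if num | c


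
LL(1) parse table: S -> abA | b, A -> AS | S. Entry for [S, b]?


For [S, b]: 'b' ∈ FIRST(b)
Entry: S -> b


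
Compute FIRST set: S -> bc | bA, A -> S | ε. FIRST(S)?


Per alternative of S: FIRST(bc) = {b}; FIRST(bA) = {b}
FIRST(S) = {b}


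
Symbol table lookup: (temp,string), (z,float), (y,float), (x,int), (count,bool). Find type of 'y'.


Lookup 'y' → type float


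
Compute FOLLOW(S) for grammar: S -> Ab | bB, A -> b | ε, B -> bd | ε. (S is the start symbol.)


$ ∈ FOLLOW(S). For each A -> αBβ: add FIRST(β)\{ε} to FOLLOW(B); if β nullable, add FOLLOW(A).
FOLLOW(S) = {$}


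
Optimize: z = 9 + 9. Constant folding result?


9 + 9 = 18 at compile time
Optimized: z = 18


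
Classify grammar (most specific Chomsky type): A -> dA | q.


Right-linear: every RHS is a terminal or a terminal followed by one nonterminal
Classification: Type 3 (Regular)


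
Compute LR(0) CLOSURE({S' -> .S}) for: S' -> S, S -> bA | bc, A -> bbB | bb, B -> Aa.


Start: S' -> .S
For each item with dot before a nonterminal B, add B -> .γ for every B-production
Closure: [S' -> .S, S -> .bA, S -> .bc]


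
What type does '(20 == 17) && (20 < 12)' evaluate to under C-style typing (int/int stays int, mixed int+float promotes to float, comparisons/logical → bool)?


Operand types: bool && bool
Rule: logical operators take bool operands and yield bool
Result type: bool


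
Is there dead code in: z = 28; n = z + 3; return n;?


z is read by n's definition; n is returned
No dead code


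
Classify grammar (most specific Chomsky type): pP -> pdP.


LHS has context (more than one symbol) and |LHS| ≤ |RHS|
Classification: Type 1 (Context-Sensitive)


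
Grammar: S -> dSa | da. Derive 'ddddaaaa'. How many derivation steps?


Derivation: S => dSa => ddSaa => dddSaaa => ddddaaaa
Steps: 4


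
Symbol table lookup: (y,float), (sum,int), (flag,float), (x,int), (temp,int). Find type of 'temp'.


Lookup 'temp' → type int


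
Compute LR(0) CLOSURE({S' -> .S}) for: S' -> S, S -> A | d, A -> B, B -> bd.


Start: S' -> .S
For each item with dot before a nonterminal B, add B -> .γ for every B-production
Closure: [S' -> .S, S -> .A, S -> .d, A -> .B, B -> .bd]


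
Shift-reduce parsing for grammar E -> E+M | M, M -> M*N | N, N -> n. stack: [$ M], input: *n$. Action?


shift '*' to continue M -> M*N
Action: shift


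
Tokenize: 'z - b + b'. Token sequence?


Scan left to right, longest-match per lexeme
Tokens: ID(z), OP(-), ID(b), OP(+), ID(b)


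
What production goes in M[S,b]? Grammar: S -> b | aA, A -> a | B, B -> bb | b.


For [S, b]: 'b' ∈ FIRST(b)
Entry: S -> b


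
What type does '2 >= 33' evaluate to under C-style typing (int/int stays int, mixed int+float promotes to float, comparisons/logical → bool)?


Operand types: int >= int
Rule: comparison yields bool
Result type: bool


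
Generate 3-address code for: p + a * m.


Break into single-operator statements:
t1 = a * m
t2 = p + t1


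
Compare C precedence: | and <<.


'<<' is shift (level 8); '|' is bitwise OR (level 3)
Higher level binds tighter
'<<' has higher precedence than '|'


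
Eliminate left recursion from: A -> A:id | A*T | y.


Left-recursive alternatives: A:id, A*T; non-recursive: y
Introduce A': A -> yA', A' -> :idA' | *TA' | ε


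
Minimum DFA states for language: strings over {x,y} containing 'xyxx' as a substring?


KMP-style automaton: 4 progress states + 1 absorbing accept = 5
Minimal DFA: 5 states


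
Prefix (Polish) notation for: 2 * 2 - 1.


left-to-right (same/higher precedence on left): tree is (- (* 2 2) 1)
Prefix: - * 2 2 1


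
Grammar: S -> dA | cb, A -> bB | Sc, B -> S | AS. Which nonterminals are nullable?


A nonterminal is nullable iff some alternative derives ε (directly, or every symbol in it is nullable)
Nullable: {}


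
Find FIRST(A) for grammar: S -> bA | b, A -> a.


Per alternative of A: FIRST(a) = {a}
FIRST(A) = {a}


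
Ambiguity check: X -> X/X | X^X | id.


'id/id^id' has two parse trees (no precedence encoded between / and ^)
Ambiguous


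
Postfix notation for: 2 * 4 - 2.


Left to right (same or higher precedence on left)
Postfix: 2 4 * 2 -


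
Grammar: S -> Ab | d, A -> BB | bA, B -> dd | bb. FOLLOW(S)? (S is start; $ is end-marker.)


$ ∈ FOLLOW(S). For each A -> αBβ: add FIRST(β)\{ε} to FOLLOW(B); if β nullable, add FOLLOW(A).
FOLLOW(S) = {$}


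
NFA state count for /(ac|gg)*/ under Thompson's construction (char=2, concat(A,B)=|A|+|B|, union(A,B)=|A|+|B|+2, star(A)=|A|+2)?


Syntax tree has 4 char leaf(s), 1 union(s), 1 star(s)
chars contribute 4×2 = 8; each union adds +2; each star adds +2
Total: 8 + 2 + 2 = 12 states


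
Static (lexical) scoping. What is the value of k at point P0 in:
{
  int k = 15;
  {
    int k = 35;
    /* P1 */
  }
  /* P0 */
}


k declared in the same block as P0
k = 15


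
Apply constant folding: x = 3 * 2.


3 * 2 = 6 at compile time
Optimized: x = 6


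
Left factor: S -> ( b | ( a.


Common prefix: '('
Factored: S -> ( S', S' -> b | a


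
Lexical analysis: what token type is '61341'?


Pattern: digits only
Type: INTEGER_LITERAL


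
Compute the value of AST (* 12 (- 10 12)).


Evaluate inner: (- 10 12) = -2
Evaluate root: (* 12 -2) = -24
Result: -24


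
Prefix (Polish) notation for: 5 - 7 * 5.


'*' binds tighter: tree is (- 5 (* 7 5))
Prefix: - 5 * 7 5


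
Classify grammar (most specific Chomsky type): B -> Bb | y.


Left-linear: every RHS is a terminal or one nonterminal followed by a terminal
Classification: Type 3 (Regular)


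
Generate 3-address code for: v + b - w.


Break into single-operator statements:
t1 = v + b
t2 = t1 - w


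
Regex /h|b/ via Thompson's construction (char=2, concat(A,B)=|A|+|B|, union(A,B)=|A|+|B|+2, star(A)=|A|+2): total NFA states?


Syntax tree has 2 char leaf(s), 1 union(s), 0 star(s)
chars contribute 2×2 = 4; each union adds +2; each star adds +2
Total: 4 + 2 + 0 = 6 states


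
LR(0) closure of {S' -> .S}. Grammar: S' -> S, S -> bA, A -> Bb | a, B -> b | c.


Start: S' -> .S
For each item with dot before a nonterminal B, add B -> .γ for every B-production
Closure: [S' -> .S, S -> .bA]


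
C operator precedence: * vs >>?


'*' is multiplicative (level 10); '>>' is shift (level 8)
Higher level binds tighter
'*' has higher precedence than '>>'


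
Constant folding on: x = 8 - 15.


8 - 15 = -7 at compile time
Optimized: x = -7


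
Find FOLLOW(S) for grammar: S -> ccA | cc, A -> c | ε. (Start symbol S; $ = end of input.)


$ ∈ FOLLOW(S). For each A -> αBβ: add FIRST(β)\{ε} to FOLLOW(B); if β nullable, add FOLLOW(A).
FOLLOW(S) = {$}


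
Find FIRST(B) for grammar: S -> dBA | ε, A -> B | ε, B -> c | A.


Per alternative of B: FIRST(c) = {c}; FIRST(A) = {c, ε}
FIRST(B) = {c, ε}


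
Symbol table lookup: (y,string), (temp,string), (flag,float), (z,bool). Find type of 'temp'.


Lookup 'temp' → type string


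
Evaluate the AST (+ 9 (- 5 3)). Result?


Evaluate inner: (- 5 3) = 2
Evaluate root: (+ 9 2) = 11
Result: 11


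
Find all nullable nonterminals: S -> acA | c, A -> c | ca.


A nonterminal is nullable iff some alternative derives ε (directly, or every symbol in it is nullable)
Nullable: {}


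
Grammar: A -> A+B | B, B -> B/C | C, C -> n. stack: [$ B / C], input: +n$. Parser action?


handle 'B/C' on top
Action: reduce (B -> B/C)


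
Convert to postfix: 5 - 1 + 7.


Left to right (same or higher precedence on left)
Postfix: 5 1 - 7 +


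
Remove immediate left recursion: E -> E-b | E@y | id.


Left-recursive alternatives: E-b, E@y; non-recursive: id
Introduce E': E -> idE', E' -> -bE' | @yE' | ε


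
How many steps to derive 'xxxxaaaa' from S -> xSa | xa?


Derivation: S => xSa => xxSaa => xxxSaaa => xxxxaaaa
Steps: 4


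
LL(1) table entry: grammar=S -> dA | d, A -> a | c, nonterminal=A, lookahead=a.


For [A, a]: 'a' ∈ FIRST(a)
Entry: A -> a


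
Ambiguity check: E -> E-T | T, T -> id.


precedence layered via separate nonterminal T: deterministic
Unambiguous


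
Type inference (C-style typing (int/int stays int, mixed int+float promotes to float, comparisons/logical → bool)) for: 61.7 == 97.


Operand types: float == int
Rule: comparison yields bool
Result type: bool


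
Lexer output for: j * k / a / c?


Scan left to right, longest-match per lexeme
Tokens: ID(j), OP(*), ID(k), OP(/), ID(a), OP(/), ID(c)


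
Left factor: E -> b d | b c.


Common prefix: 'b'
Factored: E -> b E', E' -> d | c


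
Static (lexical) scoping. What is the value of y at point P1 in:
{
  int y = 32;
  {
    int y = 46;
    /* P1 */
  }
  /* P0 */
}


y declared in the same block as P1
y = 46


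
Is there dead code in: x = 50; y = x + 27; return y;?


x is read by y's definition; y is returned
No dead code


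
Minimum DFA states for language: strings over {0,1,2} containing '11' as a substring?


KMP-style automaton: 2 progress states + 1 absorbing accept = 3
Minimal DFA: 3 states


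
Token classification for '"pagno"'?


Pattern: double-quoted sequence
Type: STRING_LITERAL


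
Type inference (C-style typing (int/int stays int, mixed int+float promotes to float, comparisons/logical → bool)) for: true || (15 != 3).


Operand types: bool || bool
Rule: logical operators take bool operands and yield bool
Result type: bool


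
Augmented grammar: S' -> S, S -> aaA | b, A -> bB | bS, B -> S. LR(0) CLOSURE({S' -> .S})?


Start: S' -> .S
For each item with dot before a nonterminal B, add B -> .γ for every B-production
Closure: [S' -> .S, S -> .aaA, S -> .b]


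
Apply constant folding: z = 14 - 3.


14 - 3 = 11 at compile time
Optimized: z = 11


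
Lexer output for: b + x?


Scan left to right, longest-match per lexeme
Tokens: ID(b), OP(+), ID(x)


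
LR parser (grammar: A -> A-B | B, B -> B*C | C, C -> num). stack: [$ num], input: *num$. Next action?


'num' on top is the handle for C -> num
Action: reduce (C -> num)


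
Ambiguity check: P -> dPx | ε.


balanced d^n…x^n: each string has a unique parse
Unambiguous


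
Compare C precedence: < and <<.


'<<' is shift (level 8); '<' is relational (level 7)
Higher level binds tighter
'<<' has higher precedence than '<'


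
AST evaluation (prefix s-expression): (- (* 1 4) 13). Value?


Evaluate inner: (* 1 4) = 4
Evaluate root: (- 4 13) = -9
Result: -9


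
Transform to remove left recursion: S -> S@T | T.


Left-recursive alternatives: S@T; non-recursive: T
Introduce S': S -> TS', S' -> @TS' | ε


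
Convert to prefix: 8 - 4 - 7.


left-to-right (same/higher precedence on left): tree is (- (- 8 4) 7)
Prefix: - - 8 4 7


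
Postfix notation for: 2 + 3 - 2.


Left to right (same or higher precedence on left)
Postfix: 2 3 + 2 -


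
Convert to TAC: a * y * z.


Break into single-operator statements:
t1 = a * y
t2 = t1 * z


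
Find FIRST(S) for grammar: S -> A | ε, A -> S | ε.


Per alternative of S: FIRST(A) = {ε}; FIRST(ε) = {ε}
FIRST(S) = {ε}


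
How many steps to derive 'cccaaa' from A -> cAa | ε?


Derivation: A => cAa => ccAaa => cccAaaa => cccaaa
Steps: 4


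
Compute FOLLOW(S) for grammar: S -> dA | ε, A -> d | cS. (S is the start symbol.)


$ ∈ FOLLOW(S). For each A -> αBβ: add FIRST(β)\{ε} to FOLLOW(B); if β nullable, add FOLLOW(A).
FOLLOW(S) = {$}


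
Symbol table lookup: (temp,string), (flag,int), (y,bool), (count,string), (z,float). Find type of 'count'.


Lookup 'count' → type string


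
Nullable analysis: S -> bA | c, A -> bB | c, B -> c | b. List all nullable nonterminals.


A nonterminal is nullable iff some alternative derives ε (directly, or every symbol in it is nullable)
Nullable: {}


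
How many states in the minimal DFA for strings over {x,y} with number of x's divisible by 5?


Track (count of x) mod 5: states 0..4, accept at 0
Minimal DFA: 5 states


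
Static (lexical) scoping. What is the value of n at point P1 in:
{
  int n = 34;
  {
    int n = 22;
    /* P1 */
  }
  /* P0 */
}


n declared in the same block as P1
n = 22


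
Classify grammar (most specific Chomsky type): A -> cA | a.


Right-linear: every RHS is a terminal or a terminal followed by one nonterminal
Classification: Type 3 (Regular)


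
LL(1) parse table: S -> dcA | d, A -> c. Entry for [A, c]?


For [A, c]: 'c' ∈ FIRST(c)
Entry: A -> c


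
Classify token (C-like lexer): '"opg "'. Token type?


Pattern: double-quoted sequence
Type: STRING_LITERAL


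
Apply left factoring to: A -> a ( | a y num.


Common prefix: 'a'
Factored: A -> a A', A' -> ( | y num


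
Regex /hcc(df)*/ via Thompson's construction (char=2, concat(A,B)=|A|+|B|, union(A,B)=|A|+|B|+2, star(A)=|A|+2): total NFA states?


Syntax tree has 5 char leaf(s), 0 union(s), 1 star(s)
chars contribute 5×2 = 10; each union adds +2; each star adds +2
Total: 10 + 0 + 2 = 12 states


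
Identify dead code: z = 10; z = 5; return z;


first assignment to z is overwritten before any read
Dead: 'z = 10'


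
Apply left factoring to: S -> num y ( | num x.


Common prefix: 'num'
Factored: S -> num S', S' -> y ( | x


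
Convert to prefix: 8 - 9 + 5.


left-to-right (same/higher precedence on left): tree is (+ (- 8 9) 5)
Prefix: + - 8 9 5


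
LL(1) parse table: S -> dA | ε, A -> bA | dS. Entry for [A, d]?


For [A, d]: 'd' ∈ FIRST(dS)
Entry: A -> dS


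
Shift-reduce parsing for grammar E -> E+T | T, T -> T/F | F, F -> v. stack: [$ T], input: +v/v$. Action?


lookahead ∉ {/} so T won't extend; reduce E -> T
Action: reduce (E -> T)


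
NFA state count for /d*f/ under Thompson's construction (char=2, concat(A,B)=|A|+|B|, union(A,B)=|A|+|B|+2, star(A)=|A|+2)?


Syntax tree has 2 char leaf(s), 0 union(s), 1 star(s)
chars contribute 2×2 = 4; each union adds +2; each star adds +2
Total: 4 + 0 + 2 = 6 states


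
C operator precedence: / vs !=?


'/' is multiplicative (level 10); '!=' is equality (level 6)
Higher level binds tighter
'/' has higher precedence than '!='


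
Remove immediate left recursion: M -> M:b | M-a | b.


Left-recursive alternatives: M:b, M-a; non-recursive: b
Introduce M': M -> bM', M' -> :bM' | -aM' | ε


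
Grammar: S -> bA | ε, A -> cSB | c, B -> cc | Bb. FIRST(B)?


Per alternative of B: FIRST(cc) = {c}; FIRST(Bb) = {c}
FIRST(B) = {c}


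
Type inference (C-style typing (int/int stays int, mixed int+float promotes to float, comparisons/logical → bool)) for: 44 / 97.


Operand types: int / int
Rule: mixed int/float promotes to float; int/int stays int
Result type: int


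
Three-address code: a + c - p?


Break into single-operator statements:
t1 = a + c
t2 = t1 - p


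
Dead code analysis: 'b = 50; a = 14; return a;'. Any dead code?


b is assigned but never read
Dead: 'b = 50'


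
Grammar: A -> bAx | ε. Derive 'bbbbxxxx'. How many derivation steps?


Derivation: A => bAx => bbAxx => bbbAxxx => bbbbAxxxx => bbbbxxxx
Steps: 5


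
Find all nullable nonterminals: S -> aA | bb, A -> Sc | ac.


A nonterminal is nullable iff some alternative derives ε (directly, or every symbol in it is nullable)
Nullable: {}


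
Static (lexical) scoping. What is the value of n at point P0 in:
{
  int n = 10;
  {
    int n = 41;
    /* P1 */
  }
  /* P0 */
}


n declared in the same block as P0
n = 10


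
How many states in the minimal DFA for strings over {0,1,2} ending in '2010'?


Track the longest suffix of input matching a prefix of '2010': 5 classes (prefixes of length 0..4)
Minimal DFA: 5 states


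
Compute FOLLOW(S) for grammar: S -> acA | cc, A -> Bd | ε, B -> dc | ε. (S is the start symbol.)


$ ∈ FOLLOW(S). For each A -> αBβ: add FIRST(β)\{ε} to FOLLOW(B); if β nullable, add FOLLOW(A).
FOLLOW(S) = {$}


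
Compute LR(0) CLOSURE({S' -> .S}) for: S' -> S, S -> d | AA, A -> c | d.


Start: S' -> .S
For each item with dot before a nonterminal B, add B -> .γ for every B-production
Closure: [S' -> .S, S -> .d, S -> .AA, A -> .c, A -> .d]


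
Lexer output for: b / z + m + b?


Scan left to right, longest-match per lexeme
Tokens: ID(b), OP(/), ID(z), OP(+), ID(m), OP(+), ID(b)


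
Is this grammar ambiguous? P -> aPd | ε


balanced a^n…d^n: each string has a unique parse
Unambiguous


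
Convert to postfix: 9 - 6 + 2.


Left to right (same or higher precedence on left)
Postfix: 9 6 - 2 +


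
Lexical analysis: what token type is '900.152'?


Pattern: digits with a decimal point
Type: FLOAT_LITERAL


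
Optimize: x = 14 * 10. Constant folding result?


14 * 10 = 140 at compile time
Optimized: x = 140


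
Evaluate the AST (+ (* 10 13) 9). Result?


Evaluate inner: (* 10 13) = 130
Evaluate root: (+ 130 9) = 139
Result: 139


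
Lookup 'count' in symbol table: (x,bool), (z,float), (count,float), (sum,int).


Lookup 'count' → type float


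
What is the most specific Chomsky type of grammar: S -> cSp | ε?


Single nonterminal LHS, but c^n p^n is not regular
Classification: Type 2 (Context-Free)


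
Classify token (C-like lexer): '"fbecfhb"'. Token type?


Pattern: double-quoted sequence
Type: STRING_LITERAL


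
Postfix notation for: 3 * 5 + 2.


Left to right (same or higher precedence on left)
Postfix: 3 5 * 2 +


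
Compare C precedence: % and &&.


'%' is multiplicative (level 10); '&&' is logical AND (level 2)
Higher level binds tighter
'%' has higher precedence than '&&'


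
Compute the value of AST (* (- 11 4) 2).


Evaluate inner: (- 11 4) = 7
Evaluate root: (* 7 2) = 14
Result: 14


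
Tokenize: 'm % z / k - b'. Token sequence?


Scan left to right, longest-match per lexeme
Tokens: ID(m), OP(%), ID(z), OP(/), ID(k), OP(-), ID(b)


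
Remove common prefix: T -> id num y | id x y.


Common prefix: 'id'
Factored: T -> id T', T' -> num y | x y


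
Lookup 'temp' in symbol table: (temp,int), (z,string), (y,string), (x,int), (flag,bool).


Lookup 'temp' → type int


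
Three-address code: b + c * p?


Break into single-operator statements:
t1 = c * p
t2 = b + t1


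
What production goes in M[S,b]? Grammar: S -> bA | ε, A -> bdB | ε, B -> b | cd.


For [S, b]: 'b' ∈ FIRST(bA)
Entry: S -> bA


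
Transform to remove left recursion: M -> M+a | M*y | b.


Left-recursive alternatives: M+a, M*y; non-recursive: b
Introduce M': M -> bM', M' -> +aM' | *yM' | ε


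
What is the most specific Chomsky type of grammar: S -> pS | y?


Right-linear: every RHS is a terminal or a terminal followed by one nonterminal
Classification: Type 3 (Regular)


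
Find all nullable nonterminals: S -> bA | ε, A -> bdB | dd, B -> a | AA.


A nonterminal is nullable iff some alternative derives ε (directly, or every symbol in it is nullable)
Nullable: {S}


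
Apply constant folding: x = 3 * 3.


3 * 3 = 9 at compile time
Optimized: x = 9


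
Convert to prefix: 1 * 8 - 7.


left-to-right (same/higher precedence on left): tree is (- (* 1 8) 7)
Prefix: - * 1 8 7


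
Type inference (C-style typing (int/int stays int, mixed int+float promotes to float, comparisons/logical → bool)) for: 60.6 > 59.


Operand types: float > int
Rule: comparison yields bool
Result type: bool


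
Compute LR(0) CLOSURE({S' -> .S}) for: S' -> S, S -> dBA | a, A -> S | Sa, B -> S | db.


Start: S' -> .S
For each item with dot before a nonterminal B, add B -> .γ for every B-production
Closure: [S' -> .S, S -> .dBA, S -> .a]


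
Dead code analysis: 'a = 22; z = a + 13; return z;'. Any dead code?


a is read by z's definition; z is returned
No dead code


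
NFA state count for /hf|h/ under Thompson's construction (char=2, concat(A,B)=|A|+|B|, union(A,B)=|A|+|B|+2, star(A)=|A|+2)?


Syntax tree has 3 char leaf(s), 1 union(s), 0 star(s)
chars contribute 3×2 = 6; each union adds +2; each star adds +2
Total: 6 + 2 + 0 = 8 states


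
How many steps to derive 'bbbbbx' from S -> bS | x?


Derivation: S => bS => bbS => bbbS => bbbbS => bbbbbS => bbbbbx
Steps: 6


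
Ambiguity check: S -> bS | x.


right-linear, alternatives start with distinct terminals 'b' vs 'x': unique leftmost derivation
Unambiguous


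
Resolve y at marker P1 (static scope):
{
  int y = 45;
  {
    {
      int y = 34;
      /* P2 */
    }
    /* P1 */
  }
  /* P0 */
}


P1's block does not declare y; resolves to the enclosing declaration at depth 0
y = 45


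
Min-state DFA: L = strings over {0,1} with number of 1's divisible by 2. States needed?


Track (count of 1) mod 2: states 0..1, accept at 0
Minimal DFA: 2 states
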